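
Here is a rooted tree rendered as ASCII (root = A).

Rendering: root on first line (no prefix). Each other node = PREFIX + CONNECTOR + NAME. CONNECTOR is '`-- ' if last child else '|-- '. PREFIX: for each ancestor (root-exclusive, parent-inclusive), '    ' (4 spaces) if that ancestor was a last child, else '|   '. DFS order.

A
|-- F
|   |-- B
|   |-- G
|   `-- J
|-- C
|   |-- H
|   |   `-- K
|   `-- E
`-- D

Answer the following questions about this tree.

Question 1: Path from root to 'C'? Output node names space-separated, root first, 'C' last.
Answer: A C

Derivation:
Walk down from root: A -> C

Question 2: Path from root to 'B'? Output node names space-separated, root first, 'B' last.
Walk down from root: A -> F -> B

Answer: A F B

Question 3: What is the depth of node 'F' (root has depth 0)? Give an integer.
Answer: 1

Derivation:
Path from root to F: A -> F
Depth = number of edges = 1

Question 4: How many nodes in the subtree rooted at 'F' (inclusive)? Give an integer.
Answer: 4

Derivation:
Subtree rooted at F contains: B, F, G, J
Count = 4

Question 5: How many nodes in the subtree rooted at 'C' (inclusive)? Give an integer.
Answer: 4

Derivation:
Subtree rooted at C contains: C, E, H, K
Count = 4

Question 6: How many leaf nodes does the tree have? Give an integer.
Leaves (nodes with no children): B, D, E, G, J, K

Answer: 6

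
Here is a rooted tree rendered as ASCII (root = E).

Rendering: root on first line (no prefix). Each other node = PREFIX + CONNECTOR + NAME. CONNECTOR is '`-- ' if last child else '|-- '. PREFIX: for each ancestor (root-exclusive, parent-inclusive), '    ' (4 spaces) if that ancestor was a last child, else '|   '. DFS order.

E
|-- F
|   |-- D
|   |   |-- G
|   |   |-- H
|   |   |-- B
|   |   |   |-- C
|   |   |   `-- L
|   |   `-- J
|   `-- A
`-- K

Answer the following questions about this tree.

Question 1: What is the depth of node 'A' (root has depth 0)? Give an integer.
Path from root to A: E -> F -> A
Depth = number of edges = 2

Answer: 2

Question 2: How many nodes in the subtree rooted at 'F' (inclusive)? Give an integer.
Subtree rooted at F contains: A, B, C, D, F, G, H, J, L
Count = 9

Answer: 9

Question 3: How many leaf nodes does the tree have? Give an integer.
Leaves (nodes with no children): A, C, G, H, J, K, L

Answer: 7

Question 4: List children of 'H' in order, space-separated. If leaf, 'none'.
Node H's children (from adjacency): (leaf)

Answer: none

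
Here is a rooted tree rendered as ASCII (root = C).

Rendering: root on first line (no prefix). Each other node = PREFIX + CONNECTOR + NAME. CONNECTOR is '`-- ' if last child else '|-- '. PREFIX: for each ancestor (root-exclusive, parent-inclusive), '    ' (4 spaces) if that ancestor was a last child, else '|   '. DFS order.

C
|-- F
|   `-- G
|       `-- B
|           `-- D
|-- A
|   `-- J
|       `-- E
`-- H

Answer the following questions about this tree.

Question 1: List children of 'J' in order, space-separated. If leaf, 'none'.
Answer: E

Derivation:
Node J's children (from adjacency): E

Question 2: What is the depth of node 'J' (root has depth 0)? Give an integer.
Path from root to J: C -> A -> J
Depth = number of edges = 2

Answer: 2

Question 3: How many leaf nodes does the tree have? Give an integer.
Leaves (nodes with no children): D, E, H

Answer: 3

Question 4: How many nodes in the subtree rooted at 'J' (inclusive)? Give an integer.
Answer: 2

Derivation:
Subtree rooted at J contains: E, J
Count = 2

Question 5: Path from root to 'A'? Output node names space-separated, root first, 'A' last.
Walk down from root: C -> A

Answer: C A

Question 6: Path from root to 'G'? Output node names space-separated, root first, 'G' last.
Walk down from root: C -> F -> G

Answer: C F G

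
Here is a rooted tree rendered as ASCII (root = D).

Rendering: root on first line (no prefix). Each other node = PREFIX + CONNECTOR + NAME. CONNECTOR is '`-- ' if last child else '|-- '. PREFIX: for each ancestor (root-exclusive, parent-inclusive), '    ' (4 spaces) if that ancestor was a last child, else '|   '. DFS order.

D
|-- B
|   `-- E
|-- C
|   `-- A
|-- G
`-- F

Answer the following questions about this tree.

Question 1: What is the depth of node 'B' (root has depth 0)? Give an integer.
Answer: 1

Derivation:
Path from root to B: D -> B
Depth = number of edges = 1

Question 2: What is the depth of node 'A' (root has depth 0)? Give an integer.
Answer: 2

Derivation:
Path from root to A: D -> C -> A
Depth = number of edges = 2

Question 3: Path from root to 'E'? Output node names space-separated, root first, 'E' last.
Answer: D B E

Derivation:
Walk down from root: D -> B -> E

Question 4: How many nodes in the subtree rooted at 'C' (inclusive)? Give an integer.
Answer: 2

Derivation:
Subtree rooted at C contains: A, C
Count = 2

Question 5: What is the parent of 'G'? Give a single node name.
Answer: D

Derivation:
Scan adjacency: G appears as child of D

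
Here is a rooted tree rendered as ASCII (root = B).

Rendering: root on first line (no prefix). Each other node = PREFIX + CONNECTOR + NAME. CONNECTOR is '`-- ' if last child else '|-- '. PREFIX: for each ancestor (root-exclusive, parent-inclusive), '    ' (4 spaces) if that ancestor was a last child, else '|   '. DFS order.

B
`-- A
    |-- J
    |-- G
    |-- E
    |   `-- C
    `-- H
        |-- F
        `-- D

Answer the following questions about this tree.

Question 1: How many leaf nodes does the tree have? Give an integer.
Leaves (nodes with no children): C, D, F, G, J

Answer: 5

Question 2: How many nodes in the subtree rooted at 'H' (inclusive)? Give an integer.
Subtree rooted at H contains: D, F, H
Count = 3

Answer: 3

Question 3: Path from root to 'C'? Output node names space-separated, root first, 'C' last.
Walk down from root: B -> A -> E -> C

Answer: B A E C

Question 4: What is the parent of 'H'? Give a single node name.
Scan adjacency: H appears as child of A

Answer: A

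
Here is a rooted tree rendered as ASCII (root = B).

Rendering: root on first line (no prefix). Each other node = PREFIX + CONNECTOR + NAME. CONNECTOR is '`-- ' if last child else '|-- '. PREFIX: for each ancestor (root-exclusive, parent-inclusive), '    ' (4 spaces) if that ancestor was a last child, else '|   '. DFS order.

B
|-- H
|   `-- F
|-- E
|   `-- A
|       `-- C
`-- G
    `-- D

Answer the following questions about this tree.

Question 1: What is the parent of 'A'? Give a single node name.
Scan adjacency: A appears as child of E

Answer: E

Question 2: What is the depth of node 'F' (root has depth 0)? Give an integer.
Answer: 2

Derivation:
Path from root to F: B -> H -> F
Depth = number of edges = 2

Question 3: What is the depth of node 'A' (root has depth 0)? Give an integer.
Path from root to A: B -> E -> A
Depth = number of edges = 2

Answer: 2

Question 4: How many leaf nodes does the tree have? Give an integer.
Leaves (nodes with no children): C, D, F

Answer: 3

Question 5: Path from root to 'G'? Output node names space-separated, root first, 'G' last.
Answer: B G

Derivation:
Walk down from root: B -> G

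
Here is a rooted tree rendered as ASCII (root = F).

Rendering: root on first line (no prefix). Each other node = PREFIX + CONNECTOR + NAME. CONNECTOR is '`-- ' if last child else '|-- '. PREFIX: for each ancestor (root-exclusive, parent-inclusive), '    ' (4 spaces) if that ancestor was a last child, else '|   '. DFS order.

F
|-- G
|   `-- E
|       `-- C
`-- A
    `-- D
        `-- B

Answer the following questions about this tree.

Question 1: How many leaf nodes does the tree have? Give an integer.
Answer: 2

Derivation:
Leaves (nodes with no children): B, C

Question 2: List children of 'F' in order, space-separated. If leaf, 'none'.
Node F's children (from adjacency): G, A

Answer: G A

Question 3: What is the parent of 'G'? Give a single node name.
Answer: F

Derivation:
Scan adjacency: G appears as child of F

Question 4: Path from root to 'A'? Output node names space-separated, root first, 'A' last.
Answer: F A

Derivation:
Walk down from root: F -> A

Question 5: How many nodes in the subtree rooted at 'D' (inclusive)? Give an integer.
Answer: 2

Derivation:
Subtree rooted at D contains: B, D
Count = 2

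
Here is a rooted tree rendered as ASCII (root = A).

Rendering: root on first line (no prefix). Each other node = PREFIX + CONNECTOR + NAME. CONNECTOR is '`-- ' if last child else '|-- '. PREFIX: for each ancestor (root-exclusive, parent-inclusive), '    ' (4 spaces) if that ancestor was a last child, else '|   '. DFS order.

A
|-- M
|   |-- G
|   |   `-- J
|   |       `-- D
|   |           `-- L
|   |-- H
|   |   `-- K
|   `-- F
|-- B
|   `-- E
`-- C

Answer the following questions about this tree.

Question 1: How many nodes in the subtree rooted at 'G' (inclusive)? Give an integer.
Answer: 4

Derivation:
Subtree rooted at G contains: D, G, J, L
Count = 4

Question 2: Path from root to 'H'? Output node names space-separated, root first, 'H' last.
Answer: A M H

Derivation:
Walk down from root: A -> M -> H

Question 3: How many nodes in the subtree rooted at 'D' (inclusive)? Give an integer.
Answer: 2

Derivation:
Subtree rooted at D contains: D, L
Count = 2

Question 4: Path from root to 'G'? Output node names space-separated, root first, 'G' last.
Answer: A M G

Derivation:
Walk down from root: A -> M -> G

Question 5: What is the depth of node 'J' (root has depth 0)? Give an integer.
Path from root to J: A -> M -> G -> J
Depth = number of edges = 3

Answer: 3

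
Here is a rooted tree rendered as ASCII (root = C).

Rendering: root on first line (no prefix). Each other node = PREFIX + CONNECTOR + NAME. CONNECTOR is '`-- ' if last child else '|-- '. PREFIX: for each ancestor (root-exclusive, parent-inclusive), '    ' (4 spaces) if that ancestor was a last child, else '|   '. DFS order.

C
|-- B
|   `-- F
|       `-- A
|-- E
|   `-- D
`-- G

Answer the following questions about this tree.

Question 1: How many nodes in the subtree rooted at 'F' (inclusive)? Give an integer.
Subtree rooted at F contains: A, F
Count = 2

Answer: 2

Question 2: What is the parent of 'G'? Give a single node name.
Answer: C

Derivation:
Scan adjacency: G appears as child of C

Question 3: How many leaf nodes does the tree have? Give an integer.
Leaves (nodes with no children): A, D, G

Answer: 3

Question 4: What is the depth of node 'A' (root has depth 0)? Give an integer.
Answer: 3

Derivation:
Path from root to A: C -> B -> F -> A
Depth = number of edges = 3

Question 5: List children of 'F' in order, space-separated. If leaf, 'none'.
Node F's children (from adjacency): A

Answer: A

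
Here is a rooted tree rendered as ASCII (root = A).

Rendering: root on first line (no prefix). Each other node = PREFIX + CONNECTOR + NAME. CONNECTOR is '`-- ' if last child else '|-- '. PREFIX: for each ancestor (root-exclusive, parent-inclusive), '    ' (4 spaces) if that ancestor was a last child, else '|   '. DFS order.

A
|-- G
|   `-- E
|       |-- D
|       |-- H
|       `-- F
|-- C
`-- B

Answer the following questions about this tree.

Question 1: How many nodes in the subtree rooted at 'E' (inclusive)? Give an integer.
Subtree rooted at E contains: D, E, F, H
Count = 4

Answer: 4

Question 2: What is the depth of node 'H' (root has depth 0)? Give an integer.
Answer: 3

Derivation:
Path from root to H: A -> G -> E -> H
Depth = number of edges = 3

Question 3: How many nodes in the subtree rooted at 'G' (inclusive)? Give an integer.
Subtree rooted at G contains: D, E, F, G, H
Count = 5

Answer: 5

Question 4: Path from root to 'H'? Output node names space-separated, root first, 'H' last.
Answer: A G E H

Derivation:
Walk down from root: A -> G -> E -> H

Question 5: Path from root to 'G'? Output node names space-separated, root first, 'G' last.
Walk down from root: A -> G

Answer: A G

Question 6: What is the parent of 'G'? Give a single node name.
Scan adjacency: G appears as child of A

Answer: A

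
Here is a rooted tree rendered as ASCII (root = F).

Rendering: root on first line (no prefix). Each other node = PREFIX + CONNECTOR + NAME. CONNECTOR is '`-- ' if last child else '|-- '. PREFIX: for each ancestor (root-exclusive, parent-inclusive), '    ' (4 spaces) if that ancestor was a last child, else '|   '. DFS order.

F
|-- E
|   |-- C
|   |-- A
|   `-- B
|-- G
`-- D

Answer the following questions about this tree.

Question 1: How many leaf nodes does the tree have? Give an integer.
Answer: 5

Derivation:
Leaves (nodes with no children): A, B, C, D, G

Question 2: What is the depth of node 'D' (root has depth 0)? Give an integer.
Path from root to D: F -> D
Depth = number of edges = 1

Answer: 1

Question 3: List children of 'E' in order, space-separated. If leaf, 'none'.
Node E's children (from adjacency): C, A, B

Answer: C A B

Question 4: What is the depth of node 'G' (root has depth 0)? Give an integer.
Answer: 1

Derivation:
Path from root to G: F -> G
Depth = number of edges = 1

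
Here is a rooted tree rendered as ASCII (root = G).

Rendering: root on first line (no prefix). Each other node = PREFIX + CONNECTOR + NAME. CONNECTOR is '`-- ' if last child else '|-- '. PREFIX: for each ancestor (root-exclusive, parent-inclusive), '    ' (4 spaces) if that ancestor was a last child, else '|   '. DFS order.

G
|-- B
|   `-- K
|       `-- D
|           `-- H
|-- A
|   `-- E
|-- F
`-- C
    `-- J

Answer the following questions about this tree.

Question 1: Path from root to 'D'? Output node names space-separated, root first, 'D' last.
Answer: G B K D

Derivation:
Walk down from root: G -> B -> K -> D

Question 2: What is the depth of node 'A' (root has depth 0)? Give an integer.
Path from root to A: G -> A
Depth = number of edges = 1

Answer: 1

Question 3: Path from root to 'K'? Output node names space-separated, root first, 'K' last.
Walk down from root: G -> B -> K

Answer: G B K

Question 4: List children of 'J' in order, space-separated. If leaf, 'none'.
Answer: none

Derivation:
Node J's children (from adjacency): (leaf)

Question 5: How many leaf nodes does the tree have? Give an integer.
Answer: 4

Derivation:
Leaves (nodes with no children): E, F, H, J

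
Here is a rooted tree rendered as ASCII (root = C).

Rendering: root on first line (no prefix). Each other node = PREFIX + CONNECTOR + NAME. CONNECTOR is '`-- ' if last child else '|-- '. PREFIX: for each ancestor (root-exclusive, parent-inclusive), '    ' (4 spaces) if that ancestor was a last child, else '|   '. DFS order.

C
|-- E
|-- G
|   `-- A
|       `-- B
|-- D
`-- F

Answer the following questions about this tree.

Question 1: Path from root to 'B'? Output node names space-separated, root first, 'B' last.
Walk down from root: C -> G -> A -> B

Answer: C G A B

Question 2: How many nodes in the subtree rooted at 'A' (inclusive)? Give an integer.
Subtree rooted at A contains: A, B
Count = 2

Answer: 2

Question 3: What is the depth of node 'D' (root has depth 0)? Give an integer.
Path from root to D: C -> D
Depth = number of edges = 1

Answer: 1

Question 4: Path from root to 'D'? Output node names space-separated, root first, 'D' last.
Walk down from root: C -> D

Answer: C D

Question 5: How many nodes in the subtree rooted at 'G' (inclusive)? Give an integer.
Answer: 3

Derivation:
Subtree rooted at G contains: A, B, G
Count = 3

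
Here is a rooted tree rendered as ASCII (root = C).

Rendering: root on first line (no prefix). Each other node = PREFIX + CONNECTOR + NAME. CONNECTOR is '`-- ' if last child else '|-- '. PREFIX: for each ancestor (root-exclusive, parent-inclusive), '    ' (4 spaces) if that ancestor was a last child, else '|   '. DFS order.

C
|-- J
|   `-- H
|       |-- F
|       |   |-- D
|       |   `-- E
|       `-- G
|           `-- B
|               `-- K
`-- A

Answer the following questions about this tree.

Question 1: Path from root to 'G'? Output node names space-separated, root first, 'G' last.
Walk down from root: C -> J -> H -> G

Answer: C J H G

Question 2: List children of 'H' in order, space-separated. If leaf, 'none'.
Answer: F G

Derivation:
Node H's children (from adjacency): F, G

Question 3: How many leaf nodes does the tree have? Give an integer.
Leaves (nodes with no children): A, D, E, K

Answer: 4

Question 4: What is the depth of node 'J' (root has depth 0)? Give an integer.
Path from root to J: C -> J
Depth = number of edges = 1

Answer: 1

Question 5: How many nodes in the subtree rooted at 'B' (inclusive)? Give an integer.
Subtree rooted at B contains: B, K
Count = 2

Answer: 2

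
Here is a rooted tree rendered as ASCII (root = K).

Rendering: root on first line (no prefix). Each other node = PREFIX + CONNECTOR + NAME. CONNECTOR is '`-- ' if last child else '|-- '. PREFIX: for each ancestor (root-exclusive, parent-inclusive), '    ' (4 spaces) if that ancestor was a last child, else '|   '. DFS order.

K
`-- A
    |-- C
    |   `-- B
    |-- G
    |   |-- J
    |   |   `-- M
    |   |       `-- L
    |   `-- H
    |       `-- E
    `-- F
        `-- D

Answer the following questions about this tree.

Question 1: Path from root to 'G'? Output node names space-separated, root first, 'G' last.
Walk down from root: K -> A -> G

Answer: K A G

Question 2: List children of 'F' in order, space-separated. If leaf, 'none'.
Node F's children (from adjacency): D

Answer: D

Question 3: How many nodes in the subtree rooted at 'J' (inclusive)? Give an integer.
Subtree rooted at J contains: J, L, M
Count = 3

Answer: 3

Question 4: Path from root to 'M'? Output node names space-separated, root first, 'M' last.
Answer: K A G J M

Derivation:
Walk down from root: K -> A -> G -> J -> M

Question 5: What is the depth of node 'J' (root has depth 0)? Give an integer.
Answer: 3

Derivation:
Path from root to J: K -> A -> G -> J
Depth = number of edges = 3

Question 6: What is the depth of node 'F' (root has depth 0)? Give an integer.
Answer: 2

Derivation:
Path from root to F: K -> A -> F
Depth = number of edges = 2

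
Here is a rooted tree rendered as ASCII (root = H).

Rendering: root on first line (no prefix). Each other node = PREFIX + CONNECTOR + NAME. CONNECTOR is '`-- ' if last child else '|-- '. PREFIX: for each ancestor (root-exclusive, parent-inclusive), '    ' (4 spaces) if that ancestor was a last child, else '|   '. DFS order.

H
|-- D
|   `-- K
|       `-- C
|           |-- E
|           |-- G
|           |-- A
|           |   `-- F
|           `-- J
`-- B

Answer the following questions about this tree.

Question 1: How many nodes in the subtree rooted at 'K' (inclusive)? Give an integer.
Answer: 7

Derivation:
Subtree rooted at K contains: A, C, E, F, G, J, K
Count = 7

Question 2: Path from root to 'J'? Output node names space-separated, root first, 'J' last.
Answer: H D K C J

Derivation:
Walk down from root: H -> D -> K -> C -> J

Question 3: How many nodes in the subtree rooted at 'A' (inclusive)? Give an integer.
Subtree rooted at A contains: A, F
Count = 2

Answer: 2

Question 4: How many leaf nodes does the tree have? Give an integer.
Answer: 5

Derivation:
Leaves (nodes with no children): B, E, F, G, J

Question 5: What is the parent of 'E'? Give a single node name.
Answer: C

Derivation:
Scan adjacency: E appears as child of C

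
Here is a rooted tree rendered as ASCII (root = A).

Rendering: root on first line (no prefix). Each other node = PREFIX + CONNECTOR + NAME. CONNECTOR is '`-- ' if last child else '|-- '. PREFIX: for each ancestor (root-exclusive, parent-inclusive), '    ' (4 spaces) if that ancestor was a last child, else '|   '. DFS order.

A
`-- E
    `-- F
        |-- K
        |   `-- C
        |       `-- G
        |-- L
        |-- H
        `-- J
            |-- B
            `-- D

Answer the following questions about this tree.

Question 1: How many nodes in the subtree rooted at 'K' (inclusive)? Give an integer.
Subtree rooted at K contains: C, G, K
Count = 3

Answer: 3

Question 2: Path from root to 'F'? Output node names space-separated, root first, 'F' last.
Walk down from root: A -> E -> F

Answer: A E F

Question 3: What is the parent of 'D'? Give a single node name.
Scan adjacency: D appears as child of J

Answer: J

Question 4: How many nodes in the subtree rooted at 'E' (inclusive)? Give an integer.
Answer: 10

Derivation:
Subtree rooted at E contains: B, C, D, E, F, G, H, J, K, L
Count = 10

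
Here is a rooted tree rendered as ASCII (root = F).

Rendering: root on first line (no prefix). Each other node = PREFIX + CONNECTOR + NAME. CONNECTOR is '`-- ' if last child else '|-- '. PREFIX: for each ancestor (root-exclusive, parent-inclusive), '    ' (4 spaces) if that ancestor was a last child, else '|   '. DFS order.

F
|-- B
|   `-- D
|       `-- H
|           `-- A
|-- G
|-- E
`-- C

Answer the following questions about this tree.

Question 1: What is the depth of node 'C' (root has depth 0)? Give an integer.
Answer: 1

Derivation:
Path from root to C: F -> C
Depth = number of edges = 1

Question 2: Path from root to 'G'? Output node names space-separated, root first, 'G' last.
Answer: F G

Derivation:
Walk down from root: F -> G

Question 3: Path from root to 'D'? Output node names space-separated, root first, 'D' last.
Walk down from root: F -> B -> D

Answer: F B D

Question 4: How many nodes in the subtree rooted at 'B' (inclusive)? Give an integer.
Subtree rooted at B contains: A, B, D, H
Count = 4

Answer: 4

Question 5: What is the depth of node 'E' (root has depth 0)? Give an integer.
Path from root to E: F -> E
Depth = number of edges = 1

Answer: 1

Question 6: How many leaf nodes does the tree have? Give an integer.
Answer: 4

Derivation:
Leaves (nodes with no children): A, C, E, G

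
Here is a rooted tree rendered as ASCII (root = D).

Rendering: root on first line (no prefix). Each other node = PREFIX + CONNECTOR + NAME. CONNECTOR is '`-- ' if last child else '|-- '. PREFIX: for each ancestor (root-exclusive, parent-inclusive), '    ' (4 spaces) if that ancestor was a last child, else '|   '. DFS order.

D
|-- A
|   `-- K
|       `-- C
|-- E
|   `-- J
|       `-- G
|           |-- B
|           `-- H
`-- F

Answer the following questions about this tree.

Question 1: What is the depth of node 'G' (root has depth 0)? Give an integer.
Answer: 3

Derivation:
Path from root to G: D -> E -> J -> G
Depth = number of edges = 3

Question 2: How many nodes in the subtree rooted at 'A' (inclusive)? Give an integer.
Answer: 3

Derivation:
Subtree rooted at A contains: A, C, K
Count = 3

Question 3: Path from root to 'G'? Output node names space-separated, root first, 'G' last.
Walk down from root: D -> E -> J -> G

Answer: D E J G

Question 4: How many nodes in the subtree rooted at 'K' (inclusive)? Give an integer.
Answer: 2

Derivation:
Subtree rooted at K contains: C, K
Count = 2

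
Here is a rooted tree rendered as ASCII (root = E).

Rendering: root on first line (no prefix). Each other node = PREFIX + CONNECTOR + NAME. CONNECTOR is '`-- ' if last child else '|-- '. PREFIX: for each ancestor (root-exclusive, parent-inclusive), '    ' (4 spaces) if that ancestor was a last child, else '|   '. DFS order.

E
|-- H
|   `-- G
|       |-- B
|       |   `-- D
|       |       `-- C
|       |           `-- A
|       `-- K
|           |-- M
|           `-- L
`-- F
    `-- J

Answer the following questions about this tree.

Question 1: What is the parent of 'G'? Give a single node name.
Scan adjacency: G appears as child of H

Answer: H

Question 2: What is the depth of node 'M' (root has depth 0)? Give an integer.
Path from root to M: E -> H -> G -> K -> M
Depth = number of edges = 4

Answer: 4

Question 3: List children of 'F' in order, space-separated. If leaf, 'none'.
Answer: J

Derivation:
Node F's children (from adjacency): J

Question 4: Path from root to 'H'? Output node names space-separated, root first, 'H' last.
Answer: E H

Derivation:
Walk down from root: E -> H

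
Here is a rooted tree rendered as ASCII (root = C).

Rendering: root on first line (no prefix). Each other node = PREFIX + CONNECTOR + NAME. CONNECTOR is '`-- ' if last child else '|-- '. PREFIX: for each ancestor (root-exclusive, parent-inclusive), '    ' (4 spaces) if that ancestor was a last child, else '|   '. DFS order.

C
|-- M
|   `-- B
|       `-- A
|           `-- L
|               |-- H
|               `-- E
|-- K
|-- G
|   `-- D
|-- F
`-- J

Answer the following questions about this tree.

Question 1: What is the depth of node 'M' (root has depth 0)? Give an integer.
Answer: 1

Derivation:
Path from root to M: C -> M
Depth = number of edges = 1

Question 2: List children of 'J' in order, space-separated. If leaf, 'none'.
Node J's children (from adjacency): (leaf)

Answer: none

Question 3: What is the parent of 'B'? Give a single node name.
Answer: M

Derivation:
Scan adjacency: B appears as child of M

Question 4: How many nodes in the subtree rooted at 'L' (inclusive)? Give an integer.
Answer: 3

Derivation:
Subtree rooted at L contains: E, H, L
Count = 3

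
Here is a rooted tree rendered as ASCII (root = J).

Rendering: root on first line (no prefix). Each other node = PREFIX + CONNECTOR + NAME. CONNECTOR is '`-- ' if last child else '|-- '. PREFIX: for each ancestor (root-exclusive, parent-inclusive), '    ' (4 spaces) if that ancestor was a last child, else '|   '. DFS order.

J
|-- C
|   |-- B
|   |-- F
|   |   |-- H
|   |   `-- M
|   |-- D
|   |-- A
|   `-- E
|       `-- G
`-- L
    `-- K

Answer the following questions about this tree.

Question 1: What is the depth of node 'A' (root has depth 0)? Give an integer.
Path from root to A: J -> C -> A
Depth = number of edges = 2

Answer: 2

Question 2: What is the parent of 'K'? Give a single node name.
Answer: L

Derivation:
Scan adjacency: K appears as child of L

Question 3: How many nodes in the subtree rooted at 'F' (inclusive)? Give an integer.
Answer: 3

Derivation:
Subtree rooted at F contains: F, H, M
Count = 3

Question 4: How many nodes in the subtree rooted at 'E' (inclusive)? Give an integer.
Subtree rooted at E contains: E, G
Count = 2

Answer: 2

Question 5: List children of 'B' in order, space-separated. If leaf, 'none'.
Node B's children (from adjacency): (leaf)

Answer: none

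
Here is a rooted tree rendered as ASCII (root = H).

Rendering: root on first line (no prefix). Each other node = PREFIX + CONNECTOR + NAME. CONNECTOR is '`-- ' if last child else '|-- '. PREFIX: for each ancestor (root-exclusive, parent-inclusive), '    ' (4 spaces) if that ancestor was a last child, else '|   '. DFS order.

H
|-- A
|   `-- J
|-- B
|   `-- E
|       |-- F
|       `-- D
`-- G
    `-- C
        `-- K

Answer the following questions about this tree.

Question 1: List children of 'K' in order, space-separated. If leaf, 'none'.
Node K's children (from adjacency): (leaf)

Answer: none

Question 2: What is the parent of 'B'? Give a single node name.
Answer: H

Derivation:
Scan adjacency: B appears as child of H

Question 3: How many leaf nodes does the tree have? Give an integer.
Answer: 4

Derivation:
Leaves (nodes with no children): D, F, J, K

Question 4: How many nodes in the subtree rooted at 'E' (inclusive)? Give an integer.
Answer: 3

Derivation:
Subtree rooted at E contains: D, E, F
Count = 3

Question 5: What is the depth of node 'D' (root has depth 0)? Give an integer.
Path from root to D: H -> B -> E -> D
Depth = number of edges = 3

Answer: 3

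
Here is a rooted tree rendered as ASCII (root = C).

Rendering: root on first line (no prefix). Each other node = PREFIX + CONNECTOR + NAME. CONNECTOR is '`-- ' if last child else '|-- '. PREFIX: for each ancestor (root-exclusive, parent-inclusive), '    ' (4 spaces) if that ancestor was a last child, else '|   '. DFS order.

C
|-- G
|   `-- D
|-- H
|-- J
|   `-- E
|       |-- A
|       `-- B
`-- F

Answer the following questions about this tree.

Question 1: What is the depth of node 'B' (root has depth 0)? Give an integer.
Path from root to B: C -> J -> E -> B
Depth = number of edges = 3

Answer: 3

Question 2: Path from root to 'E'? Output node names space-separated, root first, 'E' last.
Answer: C J E

Derivation:
Walk down from root: C -> J -> E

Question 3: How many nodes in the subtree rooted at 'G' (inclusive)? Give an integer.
Subtree rooted at G contains: D, G
Count = 2

Answer: 2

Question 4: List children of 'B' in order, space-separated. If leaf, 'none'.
Node B's children (from adjacency): (leaf)

Answer: none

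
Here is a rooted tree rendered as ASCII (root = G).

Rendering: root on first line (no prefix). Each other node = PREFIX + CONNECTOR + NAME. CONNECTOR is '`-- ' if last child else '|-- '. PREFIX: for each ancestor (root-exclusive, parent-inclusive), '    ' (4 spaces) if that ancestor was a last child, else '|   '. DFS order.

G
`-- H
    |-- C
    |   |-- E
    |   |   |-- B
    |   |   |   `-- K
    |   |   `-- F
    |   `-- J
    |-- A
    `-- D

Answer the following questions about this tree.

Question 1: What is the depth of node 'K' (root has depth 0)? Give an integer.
Answer: 5

Derivation:
Path from root to K: G -> H -> C -> E -> B -> K
Depth = number of edges = 5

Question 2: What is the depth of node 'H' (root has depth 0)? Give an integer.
Answer: 1

Derivation:
Path from root to H: G -> H
Depth = number of edges = 1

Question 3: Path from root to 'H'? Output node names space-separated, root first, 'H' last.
Walk down from root: G -> H

Answer: G H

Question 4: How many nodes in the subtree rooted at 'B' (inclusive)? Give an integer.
Answer: 2

Derivation:
Subtree rooted at B contains: B, K
Count = 2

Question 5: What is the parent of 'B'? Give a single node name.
Answer: E

Derivation:
Scan adjacency: B appears as child of E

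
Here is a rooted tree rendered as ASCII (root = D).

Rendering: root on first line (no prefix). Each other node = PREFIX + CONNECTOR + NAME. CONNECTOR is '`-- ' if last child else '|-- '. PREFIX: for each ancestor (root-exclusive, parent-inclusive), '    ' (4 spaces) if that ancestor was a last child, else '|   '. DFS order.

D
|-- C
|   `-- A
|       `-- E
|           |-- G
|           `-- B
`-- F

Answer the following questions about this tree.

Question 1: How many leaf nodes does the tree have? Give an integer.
Leaves (nodes with no children): B, F, G

Answer: 3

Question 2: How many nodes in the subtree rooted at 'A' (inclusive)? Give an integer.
Answer: 4

Derivation:
Subtree rooted at A contains: A, B, E, G
Count = 4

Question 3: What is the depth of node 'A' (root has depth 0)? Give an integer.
Answer: 2

Derivation:
Path from root to A: D -> C -> A
Depth = number of edges = 2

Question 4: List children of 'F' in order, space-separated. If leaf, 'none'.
Node F's children (from adjacency): (leaf)

Answer: none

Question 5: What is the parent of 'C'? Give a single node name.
Answer: D

Derivation:
Scan adjacency: C appears as child of D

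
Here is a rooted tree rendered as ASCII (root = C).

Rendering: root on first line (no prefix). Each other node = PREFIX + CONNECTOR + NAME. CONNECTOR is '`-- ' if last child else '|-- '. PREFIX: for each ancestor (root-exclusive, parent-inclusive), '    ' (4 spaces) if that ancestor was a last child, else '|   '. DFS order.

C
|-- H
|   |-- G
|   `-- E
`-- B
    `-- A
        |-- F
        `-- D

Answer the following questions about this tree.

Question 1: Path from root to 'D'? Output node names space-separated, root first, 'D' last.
Walk down from root: C -> B -> A -> D

Answer: C B A D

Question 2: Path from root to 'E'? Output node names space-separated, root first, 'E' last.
Answer: C H E

Derivation:
Walk down from root: C -> H -> E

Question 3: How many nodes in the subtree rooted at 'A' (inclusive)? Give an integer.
Subtree rooted at A contains: A, D, F
Count = 3

Answer: 3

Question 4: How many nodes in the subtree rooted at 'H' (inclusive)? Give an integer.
Answer: 3

Derivation:
Subtree rooted at H contains: E, G, H
Count = 3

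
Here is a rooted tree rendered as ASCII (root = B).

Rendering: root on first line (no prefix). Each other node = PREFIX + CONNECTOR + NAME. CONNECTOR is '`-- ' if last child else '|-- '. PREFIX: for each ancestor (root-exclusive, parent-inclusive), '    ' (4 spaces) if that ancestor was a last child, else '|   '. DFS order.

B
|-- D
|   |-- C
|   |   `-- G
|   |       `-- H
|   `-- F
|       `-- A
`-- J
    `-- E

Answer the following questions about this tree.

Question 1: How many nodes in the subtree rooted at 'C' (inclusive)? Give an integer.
Answer: 3

Derivation:
Subtree rooted at C contains: C, G, H
Count = 3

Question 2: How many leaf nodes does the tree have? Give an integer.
Leaves (nodes with no children): A, E, H

Answer: 3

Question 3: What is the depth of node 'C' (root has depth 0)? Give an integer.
Answer: 2

Derivation:
Path from root to C: B -> D -> C
Depth = number of edges = 2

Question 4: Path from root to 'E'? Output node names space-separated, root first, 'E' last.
Answer: B J E

Derivation:
Walk down from root: B -> J -> E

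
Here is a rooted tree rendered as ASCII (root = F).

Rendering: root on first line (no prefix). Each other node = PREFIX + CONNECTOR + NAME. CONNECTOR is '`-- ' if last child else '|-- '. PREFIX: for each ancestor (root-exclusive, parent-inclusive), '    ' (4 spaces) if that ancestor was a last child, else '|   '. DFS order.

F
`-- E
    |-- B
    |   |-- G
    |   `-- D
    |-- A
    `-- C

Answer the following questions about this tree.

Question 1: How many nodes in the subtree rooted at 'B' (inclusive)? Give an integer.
Subtree rooted at B contains: B, D, G
Count = 3

Answer: 3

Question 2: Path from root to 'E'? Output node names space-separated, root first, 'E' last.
Answer: F E

Derivation:
Walk down from root: F -> E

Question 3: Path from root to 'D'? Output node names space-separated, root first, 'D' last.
Answer: F E B D

Derivation:
Walk down from root: F -> E -> B -> D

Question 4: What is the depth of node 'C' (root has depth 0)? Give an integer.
Path from root to C: F -> E -> C
Depth = number of edges = 2

Answer: 2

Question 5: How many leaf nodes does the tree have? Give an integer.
Answer: 4

Derivation:
Leaves (nodes with no children): A, C, D, G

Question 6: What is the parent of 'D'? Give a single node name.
Scan adjacency: D appears as child of B

Answer: B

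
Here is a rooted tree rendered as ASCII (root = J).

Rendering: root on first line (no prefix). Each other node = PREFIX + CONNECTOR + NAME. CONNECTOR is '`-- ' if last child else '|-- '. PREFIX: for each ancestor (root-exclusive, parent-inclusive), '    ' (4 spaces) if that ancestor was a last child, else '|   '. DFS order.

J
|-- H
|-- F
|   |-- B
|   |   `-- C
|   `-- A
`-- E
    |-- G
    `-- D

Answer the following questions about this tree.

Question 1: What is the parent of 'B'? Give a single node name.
Answer: F

Derivation:
Scan adjacency: B appears as child of F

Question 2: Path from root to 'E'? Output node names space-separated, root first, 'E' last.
Answer: J E

Derivation:
Walk down from root: J -> E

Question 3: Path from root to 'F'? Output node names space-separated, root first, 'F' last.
Answer: J F

Derivation:
Walk down from root: J -> F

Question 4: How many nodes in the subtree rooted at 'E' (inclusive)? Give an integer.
Answer: 3

Derivation:
Subtree rooted at E contains: D, E, G
Count = 3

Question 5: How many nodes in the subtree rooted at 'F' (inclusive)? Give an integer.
Answer: 4

Derivation:
Subtree rooted at F contains: A, B, C, F
Count = 4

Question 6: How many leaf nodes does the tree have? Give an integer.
Leaves (nodes with no children): A, C, D, G, H

Answer: 5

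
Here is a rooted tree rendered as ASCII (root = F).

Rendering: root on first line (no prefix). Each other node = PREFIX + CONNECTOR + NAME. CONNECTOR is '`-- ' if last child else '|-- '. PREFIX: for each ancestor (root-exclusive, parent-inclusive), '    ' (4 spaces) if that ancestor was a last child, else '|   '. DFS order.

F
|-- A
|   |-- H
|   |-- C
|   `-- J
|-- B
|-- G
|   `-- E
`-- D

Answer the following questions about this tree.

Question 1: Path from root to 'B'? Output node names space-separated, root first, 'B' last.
Answer: F B

Derivation:
Walk down from root: F -> B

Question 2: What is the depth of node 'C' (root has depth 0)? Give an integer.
Answer: 2

Derivation:
Path from root to C: F -> A -> C
Depth = number of edges = 2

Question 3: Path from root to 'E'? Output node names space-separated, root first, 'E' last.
Walk down from root: F -> G -> E

Answer: F G E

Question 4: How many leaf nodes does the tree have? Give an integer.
Answer: 6

Derivation:
Leaves (nodes with no children): B, C, D, E, H, J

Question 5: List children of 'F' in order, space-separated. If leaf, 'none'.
Node F's children (from adjacency): A, B, G, D

Answer: A B G D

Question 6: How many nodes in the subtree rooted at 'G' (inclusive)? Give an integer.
Subtree rooted at G contains: E, G
Count = 2

Answer: 2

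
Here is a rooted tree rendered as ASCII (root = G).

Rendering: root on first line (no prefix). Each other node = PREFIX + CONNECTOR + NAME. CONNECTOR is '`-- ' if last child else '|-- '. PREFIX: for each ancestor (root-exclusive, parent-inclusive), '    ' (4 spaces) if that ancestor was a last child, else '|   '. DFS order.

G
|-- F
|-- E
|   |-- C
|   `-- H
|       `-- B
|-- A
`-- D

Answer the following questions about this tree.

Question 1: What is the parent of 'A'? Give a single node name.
Answer: G

Derivation:
Scan adjacency: A appears as child of G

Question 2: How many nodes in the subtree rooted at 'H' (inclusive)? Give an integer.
Subtree rooted at H contains: B, H
Count = 2

Answer: 2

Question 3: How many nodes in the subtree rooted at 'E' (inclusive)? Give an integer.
Answer: 4

Derivation:
Subtree rooted at E contains: B, C, E, H
Count = 4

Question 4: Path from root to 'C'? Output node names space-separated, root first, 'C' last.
Answer: G E C

Derivation:
Walk down from root: G -> E -> C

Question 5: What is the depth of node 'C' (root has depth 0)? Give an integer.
Path from root to C: G -> E -> C
Depth = number of edges = 2

Answer: 2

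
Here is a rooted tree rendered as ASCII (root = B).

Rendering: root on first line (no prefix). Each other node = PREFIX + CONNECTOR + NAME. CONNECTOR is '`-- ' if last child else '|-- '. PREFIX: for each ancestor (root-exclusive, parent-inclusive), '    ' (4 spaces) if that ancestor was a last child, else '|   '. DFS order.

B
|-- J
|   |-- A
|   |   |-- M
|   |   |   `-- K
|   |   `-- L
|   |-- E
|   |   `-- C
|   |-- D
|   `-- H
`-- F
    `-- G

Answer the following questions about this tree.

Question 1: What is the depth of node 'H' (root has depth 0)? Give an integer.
Path from root to H: B -> J -> H
Depth = number of edges = 2

Answer: 2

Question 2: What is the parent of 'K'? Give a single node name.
Scan adjacency: K appears as child of M

Answer: M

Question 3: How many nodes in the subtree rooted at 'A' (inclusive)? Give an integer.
Subtree rooted at A contains: A, K, L, M
Count = 4

Answer: 4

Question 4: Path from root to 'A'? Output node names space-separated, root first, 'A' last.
Walk down from root: B -> J -> A

Answer: B J A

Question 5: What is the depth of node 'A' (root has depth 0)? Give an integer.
Answer: 2

Derivation:
Path from root to A: B -> J -> A
Depth = number of edges = 2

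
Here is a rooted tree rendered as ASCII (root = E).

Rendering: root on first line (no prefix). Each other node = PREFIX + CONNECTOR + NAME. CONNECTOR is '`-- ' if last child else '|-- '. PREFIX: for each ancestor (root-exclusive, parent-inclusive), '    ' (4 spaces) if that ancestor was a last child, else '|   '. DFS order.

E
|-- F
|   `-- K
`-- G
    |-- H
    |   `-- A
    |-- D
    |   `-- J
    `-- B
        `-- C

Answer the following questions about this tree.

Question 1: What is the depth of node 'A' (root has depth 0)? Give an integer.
Path from root to A: E -> G -> H -> A
Depth = number of edges = 3

Answer: 3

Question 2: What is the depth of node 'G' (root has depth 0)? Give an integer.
Path from root to G: E -> G
Depth = number of edges = 1

Answer: 1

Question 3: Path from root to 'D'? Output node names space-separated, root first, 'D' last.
Walk down from root: E -> G -> D

Answer: E G D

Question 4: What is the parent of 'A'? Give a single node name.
Scan adjacency: A appears as child of H

Answer: H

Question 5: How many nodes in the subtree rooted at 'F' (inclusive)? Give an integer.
Answer: 2

Derivation:
Subtree rooted at F contains: F, K
Count = 2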